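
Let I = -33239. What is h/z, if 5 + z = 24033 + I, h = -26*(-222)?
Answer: -5772/9211 ≈ -0.62664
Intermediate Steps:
h = 5772
z = -9211 (z = -5 + (24033 - 33239) = -5 - 9206 = -9211)
h/z = 5772/(-9211) = 5772*(-1/9211) = -5772/9211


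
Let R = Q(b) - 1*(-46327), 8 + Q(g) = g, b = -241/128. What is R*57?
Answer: 337929687/128 ≈ 2.6401e+6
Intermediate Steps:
b = -241/128 (b = -241*1/128 = -241/128 ≈ -1.8828)
Q(g) = -8 + g
R = 5928591/128 (R = (-8 - 241/128) - 1*(-46327) = -1265/128 + 46327 = 5928591/128 ≈ 46317.)
R*57 = (5928591/128)*57 = 337929687/128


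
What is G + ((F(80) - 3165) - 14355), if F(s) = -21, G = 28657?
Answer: 11116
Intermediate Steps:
G + ((F(80) - 3165) - 14355) = 28657 + ((-21 - 3165) - 14355) = 28657 + (-3186 - 14355) = 28657 - 17541 = 11116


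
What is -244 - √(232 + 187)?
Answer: -244 - √419 ≈ -264.47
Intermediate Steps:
-244 - √(232 + 187) = -244 - √419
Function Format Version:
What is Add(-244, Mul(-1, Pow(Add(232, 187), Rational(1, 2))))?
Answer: Add(-244, Mul(-1, Pow(419, Rational(1, 2)))) ≈ -264.47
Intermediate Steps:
Add(-244, Mul(-1, Pow(Add(232, 187), Rational(1, 2)))) = Add(-244, Mul(-1, Pow(419, Rational(1, 2))))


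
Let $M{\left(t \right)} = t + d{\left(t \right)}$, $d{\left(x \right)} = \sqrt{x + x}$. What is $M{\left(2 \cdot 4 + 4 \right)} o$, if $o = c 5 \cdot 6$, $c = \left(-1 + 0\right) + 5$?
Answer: $1440 + 240 \sqrt{6} \approx 2027.9$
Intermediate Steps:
$c = 4$ ($c = -1 + 5 = 4$)
$d{\left(x \right)} = \sqrt{2} \sqrt{x}$ ($d{\left(x \right)} = \sqrt{2 x} = \sqrt{2} \sqrt{x}$)
$M{\left(t \right)} = t + \sqrt{2} \sqrt{t}$
$o = 120$ ($o = 4 \cdot 5 \cdot 6 = 20 \cdot 6 = 120$)
$M{\left(2 \cdot 4 + 4 \right)} o = \left(\left(2 \cdot 4 + 4\right) + \sqrt{2} \sqrt{2 \cdot 4 + 4}\right) 120 = \left(\left(8 + 4\right) + \sqrt{2} \sqrt{8 + 4}\right) 120 = \left(12 + \sqrt{2} \sqrt{12}\right) 120 = \left(12 + \sqrt{2} \cdot 2 \sqrt{3}\right) 120 = \left(12 + 2 \sqrt{6}\right) 120 = 1440 + 240 \sqrt{6}$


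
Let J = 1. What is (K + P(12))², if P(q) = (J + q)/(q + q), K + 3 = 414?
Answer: 97555129/576 ≈ 1.6937e+5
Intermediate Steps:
K = 411 (K = -3 + 414 = 411)
P(q) = (1 + q)/(2*q) (P(q) = (1 + q)/(q + q) = (1 + q)/((2*q)) = (1 + q)*(1/(2*q)) = (1 + q)/(2*q))
(K + P(12))² = (411 + (½)*(1 + 12)/12)² = (411 + (½)*(1/12)*13)² = (411 + 13/24)² = (9877/24)² = 97555129/576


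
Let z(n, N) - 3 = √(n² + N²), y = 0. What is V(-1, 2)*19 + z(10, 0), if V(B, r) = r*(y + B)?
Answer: -25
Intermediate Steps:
z(n, N) = 3 + √(N² + n²) (z(n, N) = 3 + √(n² + N²) = 3 + √(N² + n²))
V(B, r) = B*r (V(B, r) = r*(0 + B) = r*B = B*r)
V(-1, 2)*19 + z(10, 0) = -1*2*19 + (3 + √(0² + 10²)) = -2*19 + (3 + √(0 + 100)) = -38 + (3 + √100) = -38 + (3 + 10) = -38 + 13 = -25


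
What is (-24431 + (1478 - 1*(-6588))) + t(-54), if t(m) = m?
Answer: -16419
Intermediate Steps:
(-24431 + (1478 - 1*(-6588))) + t(-54) = (-24431 + (1478 - 1*(-6588))) - 54 = (-24431 + (1478 + 6588)) - 54 = (-24431 + 8066) - 54 = -16365 - 54 = -16419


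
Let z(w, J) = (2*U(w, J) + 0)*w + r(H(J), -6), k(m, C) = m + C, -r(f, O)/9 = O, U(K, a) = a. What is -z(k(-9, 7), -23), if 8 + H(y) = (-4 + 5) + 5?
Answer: -146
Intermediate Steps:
H(y) = -2 (H(y) = -8 + ((-4 + 5) + 5) = -8 + (1 + 5) = -8 + 6 = -2)
r(f, O) = -9*O
k(m, C) = C + m
z(w, J) = 54 + 2*J*w (z(w, J) = (2*J + 0)*w - 9*(-6) = (2*J)*w + 54 = 2*J*w + 54 = 54 + 2*J*w)
-z(k(-9, 7), -23) = -(54 + 2*(-23)*(7 - 9)) = -(54 + 2*(-23)*(-2)) = -(54 + 92) = -1*146 = -146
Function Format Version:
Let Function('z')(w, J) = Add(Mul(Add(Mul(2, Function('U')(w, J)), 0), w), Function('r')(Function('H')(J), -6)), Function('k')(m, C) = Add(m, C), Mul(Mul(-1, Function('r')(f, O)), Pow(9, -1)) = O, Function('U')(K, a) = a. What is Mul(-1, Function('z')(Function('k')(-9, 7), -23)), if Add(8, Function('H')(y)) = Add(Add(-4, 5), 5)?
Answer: -146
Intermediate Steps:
Function('H')(y) = -2 (Function('H')(y) = Add(-8, Add(Add(-4, 5), 5)) = Add(-8, Add(1, 5)) = Add(-8, 6) = -2)
Function('r')(f, O) = Mul(-9, O)
Function('k')(m, C) = Add(C, m)
Function('z')(w, J) = Add(54, Mul(2, J, w)) (Function('z')(w, J) = Add(Mul(Add(Mul(2, J), 0), w), Mul(-9, -6)) = Add(Mul(Mul(2, J), w), 54) = Add(Mul(2, J, w), 54) = Add(54, Mul(2, J, w)))
Mul(-1, Function('z')(Function('k')(-9, 7), -23)) = Mul(-1, Add(54, Mul(2, -23, Add(7, -9)))) = Mul(-1, Add(54, Mul(2, -23, -2))) = Mul(-1, Add(54, 92)) = Mul(-1, 146) = -146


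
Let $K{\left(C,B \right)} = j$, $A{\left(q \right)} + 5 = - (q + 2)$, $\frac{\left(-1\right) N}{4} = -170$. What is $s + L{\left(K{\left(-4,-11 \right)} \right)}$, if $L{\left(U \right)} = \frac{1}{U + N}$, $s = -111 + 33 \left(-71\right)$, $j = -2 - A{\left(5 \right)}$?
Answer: $- \frac{1693259}{690} \approx -2454.0$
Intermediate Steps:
$N = 680$ ($N = \left(-4\right) \left(-170\right) = 680$)
$A{\left(q \right)} = -7 - q$ ($A{\left(q \right)} = -5 - \left(q + 2\right) = -5 - \left(2 + q\right) = -7 - q$)
$j = 10$ ($j = -2 - \left(-7 - 5\right) = -2 - -12 = -2 + 12 = 10$)
$K{\left(C,B \right)} = 10$
$s = -2454$ ($s = -111 - 2343 = -2454$)
$L{\left(U \right)} = \frac{1}{680 + U}$ ($L{\left(U \right)} = \frac{1}{U + 680} = \frac{1}{680 + U}$)
$s + L{\left(K{\left(-4,-11 \right)} \right)} = -2454 + \frac{1}{680 + 10} = -2454 + \frac{1}{690} = - \frac{1693259}{690}$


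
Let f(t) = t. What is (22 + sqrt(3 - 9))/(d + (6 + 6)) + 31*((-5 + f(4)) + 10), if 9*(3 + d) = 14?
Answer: 26703/95 + 9*I*sqrt(6)/95 ≈ 281.08 + 0.23206*I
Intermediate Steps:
d = -13/9 (d = -3 + (1/9)*14 = -3 + 14/9 = -13/9 ≈ -1.4444)
(22 + sqrt(3 - 9))/(d + (6 + 6)) + 31*((-5 + f(4)) + 10) = (22 + sqrt(3 - 9))/(-13/9 + (6 + 6)) + 31*((-5 + 4) + 10) = (22 + sqrt(-6))/(-13/9 + 12) + 31*(-1 + 10) = (22 + I*sqrt(6))/(95/9) + 31*9 = (22 + I*sqrt(6))*(9/95) + 279 = (198/95 + 9*I*sqrt(6)/95) + 279 = 26703/95 + 9*I*sqrt(6)/95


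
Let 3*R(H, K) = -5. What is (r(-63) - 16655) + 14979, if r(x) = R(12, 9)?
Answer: -5033/3 ≈ -1677.7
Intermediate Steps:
R(H, K) = -5/3 (R(H, K) = (1/3)*(-5) = -5/3)
r(x) = -5/3
(r(-63) - 16655) + 14979 = (-5/3 - 16655) + 14979 = -49970/3 + 14979 = -5033/3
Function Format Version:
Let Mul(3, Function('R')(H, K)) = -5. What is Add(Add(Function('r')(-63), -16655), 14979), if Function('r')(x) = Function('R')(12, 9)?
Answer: Rational(-5033, 3) ≈ -1677.7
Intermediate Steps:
Function('R')(H, K) = Rational(-5, 3) (Function('R')(H, K) = Mul(Rational(1, 3), -5) = Rational(-5, 3))
Function('r')(x) = Rational(-5, 3)
Add(Add(Function('r')(-63), -16655), 14979) = Add(Add(Rational(-5, 3), -16655), 14979) = Add(Rational(-49970, 3), 14979) = Rational(-5033, 3)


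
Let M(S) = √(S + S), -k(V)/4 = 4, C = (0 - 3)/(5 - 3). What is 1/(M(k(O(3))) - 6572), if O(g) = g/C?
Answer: -1643/10797804 - I*√2/10797804 ≈ -0.00015216 - 1.3097e-7*I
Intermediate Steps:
C = -3/2 ≈ -1.5000
O(g) = -2*g/3 (O(g) = g/(-3/2) = g*(-⅔) = -2*g/3)
k(V) = -16 (k(V) = -4*4 = -16)
M(S) = √2*√S (M(S) = √(2*S) = √2*√S)
1/(M(k(O(3))) - 6572) = 1/(√2*√(-16) - 6572) = 1/(√2*(4*I) - 6572) = 1/(4*I*√2 - 6572) = 1/(-6572 + 4*I*√2)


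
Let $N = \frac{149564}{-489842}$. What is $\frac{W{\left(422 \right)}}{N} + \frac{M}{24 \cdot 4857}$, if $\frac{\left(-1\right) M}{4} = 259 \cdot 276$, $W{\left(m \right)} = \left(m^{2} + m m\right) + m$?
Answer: $- \frac{212096842824989}{181608087} \approx -1.1679 \cdot 10^{6}$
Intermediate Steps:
$W{\left(m \right)} = m + 2 m^{2}$ ($W{\left(m \right)} = \left(m^{2} + m^{2}\right) + m = 2 m^{2} + m = m + 2 m^{2}$)
$M = -285936$ ($M = - 4 \cdot 259 \cdot 276 = \left(-4\right) 71484 = -285936$)
$N = - \frac{74782}{244921}$ ($N = 149564 \left(- \frac{1}{489842}\right) = - \frac{74782}{244921} \approx -0.30533$)
$\frac{W{\left(422 \right)}}{N} + \frac{M}{24 \cdot 4857} = \frac{422 \left(1 + 2 \cdot 422\right)}{- \frac{74782}{244921}} - \frac{285936}{24 \cdot 4857} = 422 \left(1 + 844\right) \left(- \frac{244921}{74782}\right) - \frac{285936}{116568} = 422 \cdot 845 \left(- \frac{244921}{74782}\right) - \frac{11914}{4857} = 356590 \left(- \frac{244921}{74782}\right) - \frac{11914}{4857} = - \frac{43668189695}{37391} - \frac{11914}{4857} = - \frac{212096842824989}{181608087}$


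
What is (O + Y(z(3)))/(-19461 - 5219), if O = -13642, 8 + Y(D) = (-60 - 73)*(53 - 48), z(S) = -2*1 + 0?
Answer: 2863/4936 ≈ 0.58002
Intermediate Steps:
z(S) = -2 (z(S) = -2 + 0 = -2)
Y(D) = -673 (Y(D) = -8 + (-60 - 73)*(53 - 48) = -8 - 133*5 = -8 - 665 = -673)
(O + Y(z(3)))/(-19461 - 5219) = (-13642 - 673)/(-19461 - 5219) = -14315/(-24680) = -14315*(-1/24680) = 2863/4936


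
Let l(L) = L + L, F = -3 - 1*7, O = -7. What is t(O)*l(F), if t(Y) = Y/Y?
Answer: -20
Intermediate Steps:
F = -10 (F = -3 - 7 = -10)
t(Y) = 1
l(L) = 2*L
t(O)*l(F) = 1*(2*(-10)) = 1*(-20) = -20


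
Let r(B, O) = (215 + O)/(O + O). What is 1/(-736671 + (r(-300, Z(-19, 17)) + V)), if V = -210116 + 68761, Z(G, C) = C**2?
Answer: -289/253749262 ≈ -1.1389e-6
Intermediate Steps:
r(B, O) = (215 + O)/(2*O) (r(B, O) = (215 + O)/((2*O)) = (215 + O)*(1/(2*O)) = (215 + O)/(2*O))
V = -141355
1/(-736671 + (r(-300, Z(-19, 17)) + V)) = 1/(-736671 + ((215 + 17**2)/(2*(17**2)) - 141355)) = 1/(-736671 + ((1/2)*(215 + 289)/289 - 141355)) = 1/(-736671 + ((1/2)*(1/289)*504 - 141355)) = 1/(-736671 + (252/289 - 141355)) = 1/(-736671 - 40851343/289) = 1/(-253749262/289) = -289/253749262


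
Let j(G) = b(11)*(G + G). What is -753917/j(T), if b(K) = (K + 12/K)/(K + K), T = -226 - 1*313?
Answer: 8293087/6517 ≈ 1272.5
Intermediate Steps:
T = -539 (T = -226 - 313 = -539)
b(K) = (K + 12/K)/(2*K) (b(K) = (K + 12/K)/((2*K)) = (K + 12/K)*(1/(2*K)) = (K + 12/K)/(2*K))
j(G) = 133*G/121 (j(G) = (½ + 6/11²)*(G + G) = (½ + 6*(1/121))*(2*G) = (½ + 6/121)*(2*G) = 133*(2*G)/242 = 133*G/121)
-753917/j(T) = -753917/((133/121)*(-539)) = -753917/(-6517/11) = -753917*(-11/6517) = 8293087/6517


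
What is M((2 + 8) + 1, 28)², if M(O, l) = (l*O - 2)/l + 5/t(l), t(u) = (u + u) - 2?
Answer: 4338889/35721 ≈ 121.47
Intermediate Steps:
t(u) = -2 + 2*u (t(u) = 2*u - 2 = -2 + 2*u)
M(O, l) = 5/(-2 + 2*l) + (-2 + O*l)/l (M(O, l) = (l*O - 2)/l + 5/(-2 + 2*l) = (O*l - 2)/l + 5/(-2 + 2*l) = (-2 + O*l)/l + 5/(-2 + 2*l) = 5/(-2 + 2*l) + (-2 + O*l)/l)
M((2 + 8) + 1, 28)² = ((2 + (½)*28 + ((2 + 8) + 1)*28*(-1 + 28))/(28*(-1 + 28)))² = ((1/28)*(2 + 14 + (10 + 1)*28*27)/27)² = ((1/28)*(1/27)*(2 + 14 + 11*28*27))² = ((1/28)*(1/27)*(2 + 14 + 8316))² = ((1/28)*(1/27)*8332)² = (2083/189)² = 4338889/35721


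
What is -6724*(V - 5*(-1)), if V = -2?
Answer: -20172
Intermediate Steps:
-6724*(V - 5*(-1)) = -6724*(-2 - 5*(-1)) = -6724*(-2 + 5) = -6724*3 = -20172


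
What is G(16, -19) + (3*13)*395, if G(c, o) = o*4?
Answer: 15329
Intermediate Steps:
G(c, o) = 4*o
G(16, -19) + (3*13)*395 = 4*(-19) + (3*13)*395 = -76 + 39*395 = -76 + 15405 = 15329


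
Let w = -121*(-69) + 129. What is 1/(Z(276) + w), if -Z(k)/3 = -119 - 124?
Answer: 1/9207 ≈ 0.00010861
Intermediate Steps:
Z(k) = 729 (Z(k) = -3*(-119 - 124) = -3*(-243) = 729)
w = 8478 (w = 8349 + 129 = 8478)
1/(Z(276) + w) = 1/(729 + 8478) = 1/9207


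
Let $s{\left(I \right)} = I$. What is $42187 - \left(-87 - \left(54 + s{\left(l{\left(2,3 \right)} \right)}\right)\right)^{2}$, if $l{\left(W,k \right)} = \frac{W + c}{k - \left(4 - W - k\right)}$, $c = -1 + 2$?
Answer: $\frac{353503}{16} \approx 22094.0$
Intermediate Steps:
$c = 1$
$l{\left(W,k \right)} = \frac{1 + W}{-4 + W + 2 k}$ ($l{\left(W,k \right)} = \frac{W + 1}{k - \left(4 - W - k\right)} = \frac{1 + W}{k + \left(-4 + W + k\right)} = \frac{1 + W}{-4 + W + 2 k}$)
$42187 - \left(-87 - \left(54 + s{\left(l{\left(2,3 \right)} \right)}\right)\right)^{2} = 42187 - \left(-87 - \left(54 + \frac{1 + 2}{-4 + 2 + 2 \cdot 3}\right)\right)^{2} = 42187 - \left(-87 - \left(54 + \frac{1}{-4 + 2 + 6} \cdot 3\right)\right)^{2} = 42187 - \left(-87 - \left(54 + \frac{1}{4} \cdot 3\right)\right)^{2} = 42187 - \left(-87 - \frac{219}{4}\right)^{2} = 42187 - \left(- \frac{567}{4}\right)^{2} = 42187 - \frac{321489}{16} = \frac{353503}{16}$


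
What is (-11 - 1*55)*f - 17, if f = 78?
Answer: -5165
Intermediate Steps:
(-11 - 1*55)*f - 17 = (-11 - 1*55)*78 - 17 = (-11 - 55)*78 - 17 = -66*78 - 17 = -5148 - 17 = -5165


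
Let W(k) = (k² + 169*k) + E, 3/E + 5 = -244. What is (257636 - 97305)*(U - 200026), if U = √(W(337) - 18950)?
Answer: -32070368606 + 801655*√41767177/83 ≈ -3.2008e+10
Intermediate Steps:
E = -1/83 (E = 3/(-5 - 244) = 3/(-249) = 3*(-1/249) = -1/83 ≈ -0.012048)
W(k) = -1/83 + k² + 169*k (W(k) = (k² + 169*k) - 1/83 = -1/83 + k² + 169*k)
U = 5*√41767177/83 (U = √((-1/83 + 337² + 169*337) - 18950) = √((-1/83 + 113569 + 56953) - 18950) = √(14153325/83 - 18950) = √(12580475/83) = 5*√41767177/83 ≈ 389.32)
(257636 - 97305)*(U - 200026) = (257636 - 97305)*(5*√41767177/83 - 200026) = 160331*(-200026 + 5*√41767177/83) = -32070368606 + 801655*√41767177/83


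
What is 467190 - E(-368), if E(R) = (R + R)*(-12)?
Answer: 458358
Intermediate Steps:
E(R) = -24*R (E(R) = (2*R)*(-12) = -24*R)
467190 - E(-368) = 467190 - (-24)*(-368) = 467190 - 1*8832 = 467190 - 8832 = 458358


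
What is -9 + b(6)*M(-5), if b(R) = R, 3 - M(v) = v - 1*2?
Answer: 51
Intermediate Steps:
M(v) = 5 - v (M(v) = 3 - (v - 1*2) = 3 - (v - 2) = 3 - (-2 + v) = 3 + (2 - v) = 5 - v)
-9 + b(6)*M(-5) = -9 + 6*(5 - 1*(-5)) = -9 + 6*(5 + 5) = -9 + 6*10 = -9 + 60 = 51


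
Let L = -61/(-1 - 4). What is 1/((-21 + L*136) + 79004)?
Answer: 5/403211 ≈ 1.2400e-5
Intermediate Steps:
L = 61/5 (L = -61/(-5) = -⅕*(-61) = 61/5 ≈ 12.200)
1/((-21 + L*136) + 79004) = 1/((-21 + (61/5)*136) + 79004) = 1/((-21 + 8296/5) + 79004) = 1/(8191/5 + 79004) = 1/(403211/5) = 5/403211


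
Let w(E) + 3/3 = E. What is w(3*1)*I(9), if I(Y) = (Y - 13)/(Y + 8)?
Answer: -8/17 ≈ -0.47059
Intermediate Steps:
w(E) = -1 + E
I(Y) = (-13 + Y)/(8 + Y)
w(3*1)*I(9) = (-1 + 3*1)*((-13 + 9)/(8 + 9)) = (-1 + 3)*(-4/17) = 2*((1/17)*(-4)) = 2*(-4/17) = -8/17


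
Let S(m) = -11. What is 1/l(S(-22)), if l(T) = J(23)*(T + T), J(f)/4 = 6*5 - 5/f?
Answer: -23/60280 ≈ -0.00038155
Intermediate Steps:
J(f) = 120 - 20/f (J(f) = 4*(6*5 - 5/f) = 4*(30 - 5/f) = 120 - 20/f)
l(T) = 5480*T/23 (l(T) = (120 - 20/23)*(T + T) = (120 - 20*1/23)*(2*T) = (120 - 20/23)*(2*T) = 2740*(2*T)/23 = 5480*T/23)
1/l(S(-22)) = 1/((5480/23)*(-11)) = 1/(-60280/23) = -23/60280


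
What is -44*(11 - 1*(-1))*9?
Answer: -4752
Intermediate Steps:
-44*(11 - 1*(-1))*9 = -44*(11 + 1)*9 = -44*12*9 = -528*9 = -4752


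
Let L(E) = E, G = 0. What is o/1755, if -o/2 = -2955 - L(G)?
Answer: 394/117 ≈ 3.3675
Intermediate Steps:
o = 5910 (o = -2*(-2955 - 1*0) = -2*(-2955 + 0) = -2*(-2955) = 5910)
o/1755 = 5910/1755 = 5910*(1/1755) = 394/117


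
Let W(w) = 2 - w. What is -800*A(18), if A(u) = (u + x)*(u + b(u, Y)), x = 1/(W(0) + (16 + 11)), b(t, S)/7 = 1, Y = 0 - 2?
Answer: -10460000/29 ≈ -3.6069e+5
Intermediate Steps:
Y = -2
b(t, S) = 7 (b(t, S) = 7*1 = 7)
x = 1/29 (x = 1/((2 - 1*0) + (16 + 11)) = 1/((2 + 0) + 27) = 1/(2 + 27) = 1/29 ≈ 0.034483)
A(u) = (7 + u)*(1/29 + u) (A(u) = (u + 1/29)*(u + 7) = (1/29 + u)*(7 + u) = (7 + u)*(1/29 + u))
-800*A(18) = -800*(7/29 + 18² + (204/29)*18) = -800*(7/29 + 324 + 3672/29) = -800*13075/29 = -10460000/29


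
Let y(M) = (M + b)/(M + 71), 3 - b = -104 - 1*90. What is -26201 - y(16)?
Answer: -759900/29 ≈ -26203.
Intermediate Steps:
b = 197 (b = 3 - (-104 - 1*90) = 3 - (-104 - 90) = 3 - 1*(-194) = 3 + 194 = 197)
y(M) = (197 + M)/(71 + M) (y(M) = (M + 197)/(M + 71) = (197 + M)/(71 + M))
-26201 - y(16) = -26201 - (197 + 16)/(71 + 16) = -26201 - 213/87 = -26201 - 1*71/29 = -26201 - 71/29 = -759900/29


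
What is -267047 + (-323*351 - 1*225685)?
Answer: -606105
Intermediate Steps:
-267047 + (-323*351 - 1*225685) = -267047 + (-113373 - 225685) = -267047 - 339058 = -606105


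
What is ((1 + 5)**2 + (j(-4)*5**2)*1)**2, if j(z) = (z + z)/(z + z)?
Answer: 3721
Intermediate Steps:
j(z) = 1 (j(z) = (2*z)/((2*z)) = (2*z)*(1/(2*z)) = 1)
((1 + 5)**2 + (j(-4)*5**2)*1)**2 = ((1 + 5)**2 + (1*5**2)*1)**2 = (6**2 + (1*25)*1)**2 = (36 + 25*1)**2 = (36 + 25)**2 = 61**2 = 3721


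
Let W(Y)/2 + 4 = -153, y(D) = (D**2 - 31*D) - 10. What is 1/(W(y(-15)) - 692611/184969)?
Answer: -184969/58772877 ≈ -0.0031472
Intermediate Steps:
y(D) = -10 + D**2 - 31*D
W(Y) = -314 (W(Y) = -8 + 2*(-153) = -8 - 306 = -314)
1/(W(y(-15)) - 692611/184969) = 1/(-314 - 692611/184969) = 1/(-58772877/184969) = -184969/58772877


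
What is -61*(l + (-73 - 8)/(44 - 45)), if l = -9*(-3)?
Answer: -6588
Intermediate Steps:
l = 27
-61*(l + (-73 - 8)/(44 - 45)) = -61*(27 + (-73 - 8)/(44 - 45)) = -61*(27 - 81/(-1)) = -61*(27 - 81*(-1)) = -61*(27 + 81) = -61*108 = -6588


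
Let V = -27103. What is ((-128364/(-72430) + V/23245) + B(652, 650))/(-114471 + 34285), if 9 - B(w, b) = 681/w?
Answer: -939854614073/8802259768216520 ≈ -0.00010677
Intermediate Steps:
B(w, b) = 9 - 681/w
((-128364/(-72430) + V/23245) + B(652, 650))/(-114471 + 34285) = ((-128364/(-72430) - 27103/23245) + (9 - 681/652))/(-114471 + 34285) = ((-128364*(-1/72430) - 27103*1/23245) + (9 - 681*1/652))/(-80186) = ((64182/36215 - 27103/23245) + (9 - 681/652))*(-1/80186) = (102075089/168363535 + 5187/652)*(-1/80186) = (939854614073/109773024820)*(-1/80186) = -939854614073/8802259768216520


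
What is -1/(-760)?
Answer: 1/760 ≈ 0.0013158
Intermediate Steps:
-1/(-760) = -1*(-1/760) = 1/760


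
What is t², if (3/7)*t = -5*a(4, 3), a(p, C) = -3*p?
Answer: 19600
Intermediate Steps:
t = 140 (t = 7*(-(-15)*4)/3 = 7*(-5*(-12))/3 = (7/3)*60 = 140)
t² = 140² = 19600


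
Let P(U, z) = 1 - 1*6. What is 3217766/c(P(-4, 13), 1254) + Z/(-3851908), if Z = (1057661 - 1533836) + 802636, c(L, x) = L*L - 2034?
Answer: -12395194457677/7738483172 ≈ -1601.8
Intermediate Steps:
P(U, z) = -5 (P(U, z) = 1 - 6 = -5)
c(L, x) = -2034 + L**2 (c(L, x) = L**2 - 2034 = -2034 + L**2)
Z = 326461 (Z = -476175 + 802636 = 326461)
3217766/c(P(-4, 13), 1254) + Z/(-3851908) = 3217766/(-2034 + (-5)**2) + 326461/(-3851908) = 3217766/(-2034 + 25) + 326461*(-1/3851908) = 3217766/(-2009) - 326461/3851908 = 3217766*(-1/2009) - 326461/3851908 = -3217766/2009 - 326461/3851908 = -12395194457677/7738483172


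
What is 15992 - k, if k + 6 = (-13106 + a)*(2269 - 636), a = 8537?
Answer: 7477175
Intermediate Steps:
k = -7461183 (k = -6 + (-13106 + 8537)*(2269 - 636) = -6 - 4569*1633 = -6 - 7461177 = -7461183)
15992 - k = 15992 - 1*(-7461183) = 15992 + 7461183 = 7477175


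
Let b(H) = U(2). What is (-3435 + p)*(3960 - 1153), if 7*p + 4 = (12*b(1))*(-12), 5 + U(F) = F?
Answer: -9470417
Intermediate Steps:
U(F) = -5 + F
b(H) = -3 (b(H) = -5 + 2 = -3)
p = 428/7 (p = -4/7 + ((12*(-3))*(-12))/7 = -4/7 + (-36*(-12))/7 = -4/7 + (⅐)*432 = -4/7 + 432/7 = 428/7 ≈ 61.143)
(-3435 + p)*(3960 - 1153) = (-3435 + 428/7)*(3960 - 1153) = -23617/7*2807 = -9470417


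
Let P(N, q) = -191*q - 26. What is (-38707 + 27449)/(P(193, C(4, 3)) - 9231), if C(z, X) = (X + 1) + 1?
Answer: 5629/5106 ≈ 1.1024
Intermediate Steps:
C(z, X) = 2 + X (C(z, X) = (1 + X) + 1 = 2 + X)
P(N, q) = -26 - 191*q
(-38707 + 27449)/(P(193, C(4, 3)) - 9231) = (-38707 + 27449)/((-26 - 191*(2 + 3)) - 9231) = -11258/((-26 - 191*5) - 9231) = -11258/((-26 - 955) - 9231) = -11258/(-981 - 9231) = -11258/(-10212) = -11258*(-1/10212) = 5629/5106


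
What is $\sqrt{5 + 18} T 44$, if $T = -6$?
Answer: $- 264 \sqrt{23} \approx -1266.1$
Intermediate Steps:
$\sqrt{5 + 18} T 44 = \sqrt{5 + 18} \left(-6\right) 44 = \sqrt{23} \left(-6\right) 44 = - 6 \sqrt{23} \cdot 44 = - 264 \sqrt{23}$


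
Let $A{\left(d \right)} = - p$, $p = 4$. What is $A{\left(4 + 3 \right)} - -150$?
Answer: $146$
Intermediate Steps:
$A{\left(d \right)} = -4$ ($A{\left(d \right)} = \left(-1\right) 4 = -4$)
$A{\left(4 + 3 \right)} - -150 = -4 - -150 = -4 + 150 = 146$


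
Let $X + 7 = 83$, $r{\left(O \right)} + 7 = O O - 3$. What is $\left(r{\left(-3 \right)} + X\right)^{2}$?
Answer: $5625$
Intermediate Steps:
$r{\left(O \right)} = -10 + O^{2}$ ($r{\left(O \right)} = -7 + \left(O O - 3\right) = -7 + \left(O^{2} - 3\right) = -7 + \left(-3 + O^{2}\right) = -10 + O^{2}$)
$X = 76$ ($X = -7 + 83 = 76$)
$\left(r{\left(-3 \right)} + X\right)^{2} = \left(\left(-10 + \left(-3\right)^{2}\right) + 76\right)^{2} = \left(\left(-10 + 9\right) + 76\right)^{2} = \left(-1 + 76\right)^{2} = 75^{2} = 5625$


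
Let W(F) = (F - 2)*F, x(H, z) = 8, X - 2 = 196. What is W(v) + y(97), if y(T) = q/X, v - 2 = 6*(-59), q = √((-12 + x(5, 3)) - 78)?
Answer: 124608 + I*√82/198 ≈ 1.2461e+5 + 0.045734*I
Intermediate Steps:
X = 198 (X = 2 + 196 = 198)
q = I*√82 (q = √((-12 + 8) - 78) = √(-4 - 78) = √(-82) = I*√82 ≈ 9.0554*I)
v = -352 (v = 2 + 6*(-59) = 2 - 354 = -352)
y(T) = I*√82/198 (y(T) = (I*√82)/198 = (I*√82)*(1/198) = I*√82/198)
W(F) = F*(-2 + F) (W(F) = (-2 + F)*F = F*(-2 + F))
W(v) + y(97) = -352*(-2 - 352) + I*√82/198 = -352*(-354) + I*√82/198 = 124608 + I*√82/198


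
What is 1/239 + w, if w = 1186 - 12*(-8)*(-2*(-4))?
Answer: 467007/239 ≈ 1954.0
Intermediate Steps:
w = 1954 (w = 1186 - (-96)*8 = 1186 - 1*(-768) = 1186 + 768 = 1954)
1/239 + w = 1/239 + 1954 = 467007/239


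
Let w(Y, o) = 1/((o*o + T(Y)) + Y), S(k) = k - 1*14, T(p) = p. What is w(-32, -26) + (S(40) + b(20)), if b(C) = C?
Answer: 28153/612 ≈ 46.002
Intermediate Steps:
S(k) = -14 + k (S(k) = k - 14 = -14 + k)
w(Y, o) = 1/(o**2 + 2*Y) (w(Y, o) = 1/((o*o + Y) + Y) = 1/((o**2 + Y) + Y) = 1/((Y + o**2) + Y) = 1/(o**2 + 2*Y))
w(-32, -26) + (S(40) + b(20)) = 1/((-26)**2 + 2*(-32)) + ((-14 + 40) + 20) = 1/(676 - 64) + (26 + 20) = 1/612 + 46 = 28153/612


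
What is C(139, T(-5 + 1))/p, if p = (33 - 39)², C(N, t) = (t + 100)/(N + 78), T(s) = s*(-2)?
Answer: 3/217 ≈ 0.013825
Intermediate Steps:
T(s) = -2*s
C(N, t) = (100 + t)/(78 + N)
p = 36 (p = (-6)² = 36)
C(139, T(-5 + 1))/p = ((100 - 2*(-5 + 1))/(78 + 139))/36 = ((100 - 2*(-4))/217)*(1/36) = ((100 + 8)/217)*(1/36) = ((1/217)*108)*(1/36) = (108/217)*(1/36) = 3/217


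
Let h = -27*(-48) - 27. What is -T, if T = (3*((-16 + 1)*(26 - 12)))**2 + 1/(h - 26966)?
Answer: -10199139299/25697 ≈ -3.9690e+5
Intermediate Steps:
h = 1269 (h = 1296 - 27 = 1269)
T = 10199139299/25697 (T = (3*((-16 + 1)*(26 - 12)))**2 + 1/(1269 - 26966) = (3*(-15*14))**2 + 1/(-25697) = (3*(-210))**2 - 1/25697 = (-630)**2 - 1/25697 = 396900 - 1/25697 = 10199139299/25697 ≈ 3.9690e+5)
-T = -1*10199139299/25697 = -10199139299/25697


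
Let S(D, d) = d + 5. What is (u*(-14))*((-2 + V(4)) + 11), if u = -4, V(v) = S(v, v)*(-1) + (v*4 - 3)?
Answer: 728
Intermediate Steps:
S(D, d) = 5 + d
V(v) = -8 + 3*v (V(v) = (5 + v)*(-1) + (v*4 - 3) = (-5 - v) + (4*v - 3) = (-5 - v) + (-3 + 4*v) = -8 + 3*v)
(u*(-14))*((-2 + V(4)) + 11) = (-4*(-14))*((-2 + (-8 + 3*4)) + 11) = 56*((-2 + (-8 + 12)) + 11) = 56*((-2 + 4) + 11) = 56*(2 + 11) = 56*13 = 728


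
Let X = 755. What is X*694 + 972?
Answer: 524942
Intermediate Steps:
X*694 + 972 = 755*694 + 972 = 523970 + 972 = 524942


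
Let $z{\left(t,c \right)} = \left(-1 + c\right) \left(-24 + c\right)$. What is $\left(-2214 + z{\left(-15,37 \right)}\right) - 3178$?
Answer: $-4924$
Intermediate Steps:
$\left(-2214 + z{\left(-15,37 \right)}\right) - 3178 = \left(-2214 + \left(24 + 37^{2} - 925\right)\right) - 3178 = \left(-2214 + \left(24 + 1369 - 925\right)\right) - 3178 = \left(-2214 + 468\right) - 3178 = -1746 - 3178 = -4924$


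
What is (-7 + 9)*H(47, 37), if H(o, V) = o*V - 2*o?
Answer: 3290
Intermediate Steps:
H(o, V) = -2*o + V*o (H(o, V) = V*o - 2*o = -2*o + V*o)
(-7 + 9)*H(47, 37) = (-7 + 9)*(47*(-2 + 37)) = 2*(47*35) = 2*1645 = 3290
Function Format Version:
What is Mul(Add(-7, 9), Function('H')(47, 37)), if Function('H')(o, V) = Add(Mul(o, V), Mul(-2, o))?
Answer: 3290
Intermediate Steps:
Function('H')(o, V) = Add(Mul(-2, o), Mul(V, o)) (Function('H')(o, V) = Add(Mul(V, o), Mul(-2, o)) = Add(Mul(-2, o), Mul(V, o)))
Mul(Add(-7, 9), Function('H')(47, 37)) = Mul(Add(-7, 9), Mul(47, Add(-2, 37))) = Mul(2, Mul(47, 35)) = Mul(2, 1645) = 3290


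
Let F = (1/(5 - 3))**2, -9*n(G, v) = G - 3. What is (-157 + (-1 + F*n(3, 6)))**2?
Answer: 24964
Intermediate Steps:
n(G, v) = 1/3 - G/9 (n(G, v) = -(G - 3)/9 = -(-3 + G)/9 = 1/3 - G/9)
F = 1/4 (F = (1/2)**2 = 1/4 ≈ 0.25000)
(-157 + (-1 + F*n(3, 6)))**2 = (-157 + (-1 + (1/3 - 1/9*3)/4))**2 = (-157 + (-1 + (1/3 - 1/3)/4))**2 = (-157 + (-1 + (1/4)*0))**2 = (-157 + (-1 + 0))**2 = (-157 - 1)**2 = (-158)**2 = 24964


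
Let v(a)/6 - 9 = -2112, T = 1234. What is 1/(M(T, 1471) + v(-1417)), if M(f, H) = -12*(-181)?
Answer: -1/10446 ≈ -9.5730e-5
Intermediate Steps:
v(a) = -12618 (v(a) = 54 + 6*(-2112) = 54 - 12672 = -12618)
M(f, H) = 2172
1/(M(T, 1471) + v(-1417)) = 1/(2172 - 12618) = 1/(-10446) = -1/10446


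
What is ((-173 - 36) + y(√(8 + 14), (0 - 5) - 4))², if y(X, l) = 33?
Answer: 30976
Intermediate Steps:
((-173 - 36) + y(√(8 + 14), (0 - 5) - 4))² = ((-173 - 36) + 33)² = (-209 + 33)² = (-176)² = 30976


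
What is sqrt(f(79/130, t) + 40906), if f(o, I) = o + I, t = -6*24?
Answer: sqrt(688888070)/130 ≈ 201.90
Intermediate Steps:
t = -144
f(o, I) = I + o
sqrt(f(79/130, t) + 40906) = sqrt((-144 + 79/130) + 40906) = sqrt(-18641/130 + 40906) = sqrt(5299139/130) = sqrt(688888070)/130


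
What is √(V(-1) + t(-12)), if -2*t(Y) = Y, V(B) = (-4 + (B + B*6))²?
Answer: √127 ≈ 11.269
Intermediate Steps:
V(B) = (-4 + 7*B)² (V(B) = (-4 + (B + 6*B))² = (-4 + 7*B)²)
t(Y) = -Y/2
√(V(-1) + t(-12)) = √((-4 + 7*(-1))² - ½*(-12)) = √((-4 - 7)² + 6) = √((-11)² + 6) = √(121 + 6) = √127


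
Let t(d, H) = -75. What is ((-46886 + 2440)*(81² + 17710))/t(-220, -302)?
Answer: 1078748866/75 ≈ 1.4383e+7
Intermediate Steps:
((-46886 + 2440)*(81² + 17710))/t(-220, -302) = ((-46886 + 2440)*(81² + 17710))/(-75) = -44446*(6561 + 17710)*(-1/75) = -44446*24271*(-1/75) = -1078748866*(-1/75) = 1078748866/75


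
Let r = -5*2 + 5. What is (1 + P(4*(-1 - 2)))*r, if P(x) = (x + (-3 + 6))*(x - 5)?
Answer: -770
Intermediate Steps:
r = -5 (r = -10 + 5 = -5)
P(x) = (-5 + x)*(3 + x) (P(x) = (x + 3)*(-5 + x) = (3 + x)*(-5 + x) = (-5 + x)*(3 + x))
(1 + P(4*(-1 - 2)))*r = (1 + (-15 + (4*(-1 - 2))**2 - 8*(-1 - 2)))*(-5) = (1 + (-15 + (4*(-3))**2 - 8*(-3)))*(-5) = (1 + (-15 + (-12)**2 - 2*(-12)))*(-5) = (1 + (-15 + 144 + 24))*(-5) = (1 + 153)*(-5) = 154*(-5) = -770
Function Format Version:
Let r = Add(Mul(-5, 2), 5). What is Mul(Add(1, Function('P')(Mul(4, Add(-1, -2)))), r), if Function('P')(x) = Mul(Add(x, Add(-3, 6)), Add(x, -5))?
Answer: -770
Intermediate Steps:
r = -5 (r = Add(-10, 5) = -5)
Function('P')(x) = Mul(Add(-5, x), Add(3, x)) (Function('P')(x) = Mul(Add(x, 3), Add(-5, x)) = Mul(Add(3, x), Add(-5, x)) = Mul(Add(-5, x), Add(3, x)))
Mul(Add(1, Function('P')(Mul(4, Add(-1, -2)))), r) = Mul(Add(1, Add(-15, Pow(Mul(4, Add(-1, -2)), 2), Mul(-2, Mul(4, Add(-1, -2))))), -5) = Mul(Add(1, Add(-15, Pow(Mul(4, -3), 2), Mul(-2, Mul(4, -3)))), -5) = Mul(Add(1, Add(-15, Pow(-12, 2), Mul(-2, -12))), -5) = Mul(Add(1, Add(-15, 144, 24)), -5) = Mul(Add(1, 153), -5) = Mul(154, -5) = -770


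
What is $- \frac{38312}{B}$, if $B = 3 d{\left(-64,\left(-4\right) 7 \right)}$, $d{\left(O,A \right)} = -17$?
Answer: $\frac{38312}{51} \approx 751.22$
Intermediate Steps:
$B = -51$ ($B = 3 \left(-17\right) = -51$)
$- \frac{38312}{B} = - \frac{38312}{-51} = \left(-38312\right) \left(- \frac{1}{51}\right) = \frac{38312}{51}$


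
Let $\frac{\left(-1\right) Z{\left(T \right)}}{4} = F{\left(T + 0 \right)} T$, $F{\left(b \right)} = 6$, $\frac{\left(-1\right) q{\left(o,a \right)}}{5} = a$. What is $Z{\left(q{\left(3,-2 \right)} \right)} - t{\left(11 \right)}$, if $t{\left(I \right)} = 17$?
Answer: $-257$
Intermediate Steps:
$q{\left(o,a \right)} = - 5 a$
$Z{\left(T \right)} = - 24 T$ ($Z{\left(T \right)} = - 4 \cdot 6 T = - 24 T$)
$Z{\left(q{\left(3,-2 \right)} \right)} - t{\left(11 \right)} = - 24 \left(\left(-5\right) \left(-2\right)\right) - 17 = \left(-24\right) 10 - 17 = -240 - 17 = -257$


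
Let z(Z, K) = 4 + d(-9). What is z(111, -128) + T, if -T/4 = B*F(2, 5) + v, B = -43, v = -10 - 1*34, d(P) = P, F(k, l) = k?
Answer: 515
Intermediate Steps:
v = -44 (v = -10 - 34 = -44)
z(Z, K) = -5 (z(Z, K) = 4 - 9 = -5)
T = 520 (T = -4*(-43*2 - 44) = -4*(-86 - 44) = -4*(-130) = 520)
z(111, -128) + T = -5 + 520 = 515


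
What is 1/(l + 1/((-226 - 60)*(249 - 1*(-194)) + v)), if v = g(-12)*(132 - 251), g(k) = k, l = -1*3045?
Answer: -125270/381447151 ≈ -0.00032841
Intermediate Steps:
l = -3045
v = 1428 (v = -12*(132 - 251) = -12*(-119) = 1428)
1/(l + 1/((-226 - 60)*(249 - 1*(-194)) + v)) = 1/(-3045 + 1/((-226 - 60)*(249 - 1*(-194)) + 1428)) = 1/(-3045 + 1/(-286*(249 + 194) + 1428)) = 1/(-3045 + 1/(-286*443 + 1428)) = 1/(-3045 + 1/(-126698 + 1428)) = 1/(-3045 + 1/(-125270)) = 1/(-3045 - 1/125270) = 1/(-381447151/125270) = -125270/381447151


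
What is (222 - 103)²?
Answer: 14161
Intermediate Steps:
(222 - 103)² = 119² = 14161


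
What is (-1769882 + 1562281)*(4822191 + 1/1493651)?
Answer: -1495281579649808542/1493651 ≈ -1.0011e+12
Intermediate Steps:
(-1769882 + 1562281)*(4822191 + 1/1493651) = -207601*(4822191 + 1/1493651) = -207601*7202670409342/1493651 = -1495281579649808542/1493651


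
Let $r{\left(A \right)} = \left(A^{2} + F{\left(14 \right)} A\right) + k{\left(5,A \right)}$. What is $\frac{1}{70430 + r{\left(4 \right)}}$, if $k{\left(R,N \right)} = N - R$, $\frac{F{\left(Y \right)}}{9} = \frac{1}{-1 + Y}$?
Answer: $\frac{13}{915821} \approx 1.4195 \cdot 10^{-5}$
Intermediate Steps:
$F{\left(Y \right)} = \frac{9}{-1 + Y}$
$r{\left(A \right)} = -5 + A^{2} + \frac{22 A}{13}$ ($r{\left(A \right)} = \left(A^{2} + \frac{9}{-1 + 14} A\right) + \left(A - 5\right) = \left(A^{2} + \frac{9}{13} A\right) + \left(A - 5\right) = \left(A^{2} + 9 \cdot \frac{1}{13} A\right) + \left(-5 + A\right) = \left(A^{2} + \frac{9 A}{13}\right) + \left(-5 + A\right) = -5 + A^{2} + \frac{22 A}{13}$)
$\frac{1}{70430 + r{\left(4 \right)}} = \frac{1}{70430 + \left(-5 + 4^{2} + \frac{22}{13} \cdot 4\right)} = \frac{1}{70430 + \left(-5 + 16 + \frac{88}{13}\right)} = \frac{1}{70430 + \frac{231}{13}} = \frac{1}{\frac{915821}{13}} = \frac{13}{915821}$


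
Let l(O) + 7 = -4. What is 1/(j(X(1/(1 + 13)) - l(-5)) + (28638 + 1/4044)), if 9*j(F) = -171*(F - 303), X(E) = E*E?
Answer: 49539/1693535464 ≈ 2.9252e-5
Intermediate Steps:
X(E) = E²
l(O) = -11 (l(O) = -7 - 4 = -11)
j(F) = 5757 - 19*F (j(F) = (-171*(F - 303))/9 = (-171*(-303 + F))/9 = (51813 - 171*F)/9 = 5757 - 19*F)
1/(j(X(1/(1 + 13)) - l(-5)) + (28638 + 1/4044)) = 1/((5757 - 19*((1/(1 + 13))² - 1*(-11))) + (28638 + 1/4044)) = 1/((5757 - 19*((1/14)² + 11)) + (28638 + 1/4044)) = 1/((5757 - 19*((1/14)² + 11)) + 115812073/4044) = 1/((5757 - 19*(1/196 + 11)) + 115812073/4044) = 1/((5757 - 19*2157/196) + 115812073/4044) = 1/((5757 - 40983/196) + 115812073/4044) = 1/(1087389/196 + 115812073/4044) = 1/(1693535464/49539) = 49539/1693535464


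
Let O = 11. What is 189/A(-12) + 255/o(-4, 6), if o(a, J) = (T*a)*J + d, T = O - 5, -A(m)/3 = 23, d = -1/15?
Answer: -224118/49703 ≈ -4.5091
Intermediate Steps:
d = -1/15 (d = -1*1/15 = -1/15 ≈ -0.066667)
A(m) = -69 (A(m) = -3*23 = -69)
T = 6 (T = 11 - 5 = 6)
o(a, J) = -1/15 + 6*J*a (o(a, J) = (6*a)*J - 1/15 = 6*J*a - 1/15 = -1/15 + 6*J*a)
189/A(-12) + 255/o(-4, 6) = 189/(-69) + 255/(-1/15 + 6*6*(-4)) = 189*(-1/69) + 255/(-1/15 - 144) = -63/23 + 255/(-2161/15) = -63/23 + 255*(-15/2161) = -63/23 - 3825/2161 = -224118/49703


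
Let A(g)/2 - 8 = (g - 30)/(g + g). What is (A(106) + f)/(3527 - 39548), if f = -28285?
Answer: 1498219/1909113 ≈ 0.78477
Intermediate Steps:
A(g) = 16 + (-30 + g)/g (A(g) = 16 + 2*((g - 30)/(g + g)) = 16 + 2*((-30 + g)/((2*g))) = 16 + 2*((-30 + g)*(1/(2*g))) = 16 + 2*((-30 + g)/(2*g)) = 16 + (-30 + g)/g)
(A(106) + f)/(3527 - 39548) = ((17 - 30/106) - 28285)/(3527 - 39548) = ((17 - 30*1/106) - 28285)/(-36021) = ((17 - 15/53) - 28285)*(-1/36021) = (886/53 - 28285)*(-1/36021) = -1498219/53*(-1/36021) = 1498219/1909113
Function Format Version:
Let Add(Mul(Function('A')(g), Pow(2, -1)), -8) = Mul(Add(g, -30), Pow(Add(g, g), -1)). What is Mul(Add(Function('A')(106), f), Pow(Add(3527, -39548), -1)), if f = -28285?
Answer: Rational(1498219, 1909113) ≈ 0.78477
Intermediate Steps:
Function('A')(g) = Add(16, Mul(Pow(g, -1), Add(-30, g))) (Function('A')(g) = Add(16, Mul(2, Mul(Add(g, -30), Pow(Add(g, g), -1)))) = Add(16, Mul(2, Mul(Add(-30, g), Pow(Mul(2, g), -1)))) = Add(16, Mul(2, Mul(Add(-30, g), Mul(Rational(1, 2), Pow(g, -1))))) = Add(16, Mul(2, Mul(Rational(1, 2), Pow(g, -1), Add(-30, g)))) = Add(16, Mul(Pow(g, -1), Add(-30, g))))
Mul(Add(Function('A')(106), f), Pow(Add(3527, -39548), -1)) = Mul(Add(Add(17, Mul(-30, Pow(106, -1))), -28285), Pow(Add(3527, -39548), -1)) = Mul(Add(Add(17, Mul(-30, Rational(1, 106))), -28285), Pow(-36021, -1)) = Mul(Add(Add(17, Rational(-15, 53)), -28285), Rational(-1, 36021)) = Mul(Add(Rational(886, 53), -28285), Rational(-1, 36021)) = Mul(Rational(-1498219, 53), Rational(-1, 36021)) = Rational(1498219, 1909113)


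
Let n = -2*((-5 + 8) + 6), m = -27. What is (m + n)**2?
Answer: 2025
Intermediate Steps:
n = -18 (n = -2*(3 + 6) = -2*9 = -18)
(m + n)**2 = (-27 - 18)**2 = (-45)**2 = 2025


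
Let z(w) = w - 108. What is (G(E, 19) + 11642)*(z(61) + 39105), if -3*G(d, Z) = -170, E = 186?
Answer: 1370779568/3 ≈ 4.5693e+8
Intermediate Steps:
G(d, Z) = 170/3 (G(d, Z) = -⅓*(-170) = 170/3)
z(w) = -108 + w
(G(E, 19) + 11642)*(z(61) + 39105) = (170/3 + 11642)*((-108 + 61) + 39105) = 35096*(-47 + 39105)/3 = (35096/3)*39058 = 1370779568/3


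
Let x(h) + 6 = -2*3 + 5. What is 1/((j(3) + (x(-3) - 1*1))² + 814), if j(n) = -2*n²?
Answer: 1/1490 ≈ 0.00067114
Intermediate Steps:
x(h) = -7 (x(h) = -6 + (-2*3 + 5) = -6 + (-6 + 5) = -6 - 1 = -7)
1/((j(3) + (x(-3) - 1*1))² + 814) = 1/((-2*3² + (-7 - 1*1))² + 814) = 1/((-2*9 + (-7 - 1))² + 814) = 1/((-18 - 8)² + 814) = 1/((-26)² + 814) = 1/(676 + 814) = 1/1490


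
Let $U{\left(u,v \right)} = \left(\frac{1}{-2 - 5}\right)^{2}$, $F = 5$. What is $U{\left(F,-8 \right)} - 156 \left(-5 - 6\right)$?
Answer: $\frac{84085}{49} \approx 1716.0$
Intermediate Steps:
$U{\left(u,v \right)} = \frac{1}{49}$ ($U{\left(u,v \right)} = \left(\frac{1}{-7}\right)^{2} = \left(- \frac{1}{7}\right)^{2} = \frac{1}{49}$)
$U{\left(F,-8 \right)} - 156 \left(-5 - 6\right) = \frac{1}{49} - 156 \left(-5 - 6\right) = \frac{1}{49} - -1716 = \frac{1}{49} + 1716 = \frac{84085}{49}$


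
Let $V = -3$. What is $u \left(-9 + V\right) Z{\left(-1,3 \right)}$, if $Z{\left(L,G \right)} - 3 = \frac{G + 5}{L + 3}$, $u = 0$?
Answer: $0$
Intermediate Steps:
$Z{\left(L,G \right)} = 3 + \frac{5 + G}{3 + L}$ ($Z{\left(L,G \right)} = 3 + \frac{G + 5}{L + 3} = 3 + \frac{5 + G}{3 + L}$)
$u \left(-9 + V\right) Z{\left(-1,3 \right)} = 0 \left(-9 - 3\right) \frac{14 + 3 + 3 \left(-1\right)}{3 - 1} = 0 \left(-12\right) \frac{14 + 3 - 3}{2} = 0 \cdot \frac{1}{2} \cdot 14 = 0 \cdot 7 = 0$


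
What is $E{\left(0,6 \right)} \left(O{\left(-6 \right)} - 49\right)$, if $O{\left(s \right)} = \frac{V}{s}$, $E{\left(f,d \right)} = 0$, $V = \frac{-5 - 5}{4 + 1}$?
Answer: $0$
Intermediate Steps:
$V = -2$ ($V = - \frac{10}{5} = \left(-10\right) \frac{1}{5} = -2$)
$O{\left(s \right)} = - \frac{2}{s}$
$E{\left(0,6 \right)} \left(O{\left(-6 \right)} - 49\right) = 0 \left(- \frac{2}{-6} - 49\right) = 0 \left(\left(-2\right) \left(- \frac{1}{6}\right) - 49\right) = 0 \left(\frac{1}{3} - 49\right) = 0 \left(- \frac{146}{3}\right) = 0$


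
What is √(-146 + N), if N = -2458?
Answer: 2*I*√651 ≈ 51.029*I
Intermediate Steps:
√(-146 + N) = √(-146 - 2458) = √(-2604) = 2*I*√651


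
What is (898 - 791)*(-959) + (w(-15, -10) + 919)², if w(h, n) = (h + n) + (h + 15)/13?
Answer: 696623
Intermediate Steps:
w(h, n) = 15/13 + n + 14*h/13 (w(h, n) = (h + n) + (15 + h)*(1/13) = (h + n) + (15/13 + h/13) = 15/13 + n + 14*h/13)
(898 - 791)*(-959) + (w(-15, -10) + 919)² = (898 - 791)*(-959) + ((15/13 - 10 + (14/13)*(-15)) + 919)² = 107*(-959) + ((15/13 - 10 - 210/13) + 919)² = -102613 + (-25 + 919)² = -102613 + 894² = -102613 + 799236 = 696623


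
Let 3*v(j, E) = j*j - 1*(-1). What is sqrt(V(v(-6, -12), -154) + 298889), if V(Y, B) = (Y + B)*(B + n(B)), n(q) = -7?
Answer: 2*sqrt(723819)/3 ≈ 567.18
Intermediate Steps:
v(j, E) = 1/3 + j**2/3 (v(j, E) = (j*j - 1*(-1))/3 = (j**2 + 1)/3 = (1 + j**2)/3 = 1/3 + j**2/3)
V(Y, B) = (-7 + B)*(B + Y) (V(Y, B) = (Y + B)*(B - 7) = (B + Y)*(-7 + B) = (-7 + B)*(B + Y))
sqrt(V(v(-6, -12), -154) + 298889) = sqrt(((-154)**2 - 7*(-154) - 7*(1/3 + (1/3)*(-6)**2) - 154*(1/3 + (1/3)*(-6)**2)) + 298889) = sqrt((23716 + 1078 - 7*(1/3 + (1/3)*36) - 154*(1/3 + (1/3)*36)) + 298889) = sqrt((23716 + 1078 - 7*(1/3 + 12) - 154*(1/3 + 12)) + 298889) = sqrt((23716 + 1078 - 7*37/3 - 154*37/3) + 298889) = sqrt((23716 + 1078 - 259/3 - 5698/3) + 298889) = sqrt(68425/3 + 298889) = sqrt(965092/3) = 2*sqrt(723819)/3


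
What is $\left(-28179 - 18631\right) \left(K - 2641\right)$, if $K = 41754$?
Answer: $-1830879530$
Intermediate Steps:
$\left(-28179 - 18631\right) \left(K - 2641\right) = \left(-28179 - 18631\right) \left(41754 - 2641\right) = \left(-46810\right) 39113 = -1830879530$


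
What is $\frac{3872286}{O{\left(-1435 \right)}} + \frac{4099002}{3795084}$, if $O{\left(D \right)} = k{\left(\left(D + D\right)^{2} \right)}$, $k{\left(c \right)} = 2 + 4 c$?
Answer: $\frac{4159664920423}{3473303255238} \approx 1.1976$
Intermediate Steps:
$O{\left(D \right)} = 2 + 16 D^{2}$ ($O{\left(D \right)} = 2 + 4 \left(D + D\right)^{2} = 2 + 4 \left(2 D\right)^{2} = 2 + 4 \cdot 4 D^{2} = 2 + 16 D^{2}$)
$\frac{3872286}{O{\left(-1435 \right)}} + \frac{4099002}{3795084} = \frac{3872286}{2 + 16 \left(-1435\right)^{2}} + \frac{4099002}{3795084} = \frac{3872286}{2 + 16 \cdot 2059225} + 4099002 \cdot \frac{1}{3795084} = \frac{3872286}{2 + 32947600} + \frac{683167}{632514} = \frac{3872286}{32947602} + \frac{683167}{632514} = 3872286 \cdot \frac{1}{32947602} + \frac{683167}{632514} = \frac{645381}{5491267} + \frac{683167}{632514} = \frac{4159664920423}{3473303255238}$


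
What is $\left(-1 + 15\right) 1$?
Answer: $14$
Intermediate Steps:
$\left(-1 + 15\right) 1 = 14 \cdot 1 = 14$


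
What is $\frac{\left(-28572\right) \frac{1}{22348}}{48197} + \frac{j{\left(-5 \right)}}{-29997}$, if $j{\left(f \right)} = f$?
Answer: $\frac{1132114624}{8077491340083} \approx 0.00014016$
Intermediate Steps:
$\frac{\left(-28572\right) \frac{1}{22348}}{48197} + \frac{j{\left(-5 \right)}}{-29997} = \frac{\left(-28572\right) \frac{1}{22348}}{48197} - \frac{5}{-29997} = \left(-28572\right) \frac{1}{22348} \cdot \frac{1}{48197} - - \frac{5}{29997} = \left(- \frac{7143}{5587}\right) \frac{1}{48197} + \frac{5}{29997} = - \frac{7143}{269276639} + \frac{5}{29997} = \frac{1132114624}{8077491340083}$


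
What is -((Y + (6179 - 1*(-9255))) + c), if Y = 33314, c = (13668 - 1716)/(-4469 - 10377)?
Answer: -361850428/7423 ≈ -48747.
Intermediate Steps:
c = -5976/7423 (c = 11952/(-14846) = 11952*(-1/14846) = -5976/7423 ≈ -0.80507)
-((Y + (6179 - 1*(-9255))) + c) = -((33314 + (6179 - 1*(-9255))) - 5976/7423) = -((33314 + (6179 + 9255)) - 5976/7423) = -((33314 + 15434) - 5976/7423) = -(48748 - 5976/7423) = -1*361850428/7423 = -361850428/7423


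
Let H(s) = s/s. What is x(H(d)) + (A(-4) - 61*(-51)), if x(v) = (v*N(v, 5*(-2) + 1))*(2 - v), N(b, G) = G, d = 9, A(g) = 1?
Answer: 3103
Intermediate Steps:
H(s) = 1
x(v) = -9*v*(2 - v) (x(v) = (v*(5*(-2) + 1))*(2 - v) = (v*(-10 + 1))*(2 - v) = (v*(-9))*(2 - v) = (-9*v)*(2 - v) = -9*v*(2 - v))
x(H(d)) + (A(-4) - 61*(-51)) = 9*1*(-2 + 1) + (1 - 61*(-51)) = 9*1*(-1) + (1 + 3111) = -9 + 3112 = 3103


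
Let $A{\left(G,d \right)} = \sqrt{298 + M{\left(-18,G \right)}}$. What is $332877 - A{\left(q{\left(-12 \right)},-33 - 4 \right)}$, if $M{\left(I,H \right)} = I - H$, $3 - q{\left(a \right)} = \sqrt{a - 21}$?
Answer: $332877 - \sqrt{277 + i \sqrt{33}} \approx 3.3286 \cdot 10^{5} - 0.17257 i$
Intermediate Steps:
$q{\left(a \right)} = 3 - \sqrt{-21 + a}$ ($q{\left(a \right)} = 3 - \sqrt{a - 21} = 3 - \sqrt{-21 + a}$)
$A{\left(G,d \right)} = \sqrt{280 - G}$ ($A{\left(G,d \right)} = \sqrt{298 - \left(18 + G\right)} = \sqrt{280 - G}$)
$332877 - A{\left(q{\left(-12 \right)},-33 - 4 \right)} = 332877 - \sqrt{280 - \left(3 - \sqrt{-21 - 12}\right)} = 332877 - \sqrt{280 - \left(3 - \sqrt{-33}\right)} = 332877 - \sqrt{280 - \left(3 - i \sqrt{33}\right)} = 332877 - \sqrt{277 + i \sqrt{33}}$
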